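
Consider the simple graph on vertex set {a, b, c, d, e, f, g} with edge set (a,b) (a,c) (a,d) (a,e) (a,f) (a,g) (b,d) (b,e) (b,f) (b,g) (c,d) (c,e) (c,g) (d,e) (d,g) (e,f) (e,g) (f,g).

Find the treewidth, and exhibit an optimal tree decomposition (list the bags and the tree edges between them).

Treewidth 4.
Bags: B1 = {a, b, d, e, g}  B2 = {a, b, e, f, g}  B3 = {a, c, d, e, g}
Tree: B1–B2, B1–B3

The largest bag has 5 vertices, giving width 4; this decomposition certifies tw(G) ≤ 4. On the other hand G contains the 5-clique {a, c, d, e, g}. A clique must lie in a single bag of any decomposition, so no decomposition can have width below 4. Hence tw(G) = 4 exactly.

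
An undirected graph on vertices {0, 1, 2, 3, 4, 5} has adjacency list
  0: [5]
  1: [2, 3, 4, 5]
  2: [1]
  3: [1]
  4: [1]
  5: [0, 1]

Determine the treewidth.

1

A width-1 tree decomposition is:
Bags: B1 = {1, 4}  B2 = {1, 5}  B3 = {1, 3}  B4 = {0, 5}  B5 = {1, 2}
Tree: B1–B2, B1–B3, B2–B4, B1–B5
Every bag has size at most 2, so the width is 2 − 1 = 1 and tw(G) ≤ 1. G has an edge, so its treewidth is at least 1. Hence tw(G) = 1 exactly.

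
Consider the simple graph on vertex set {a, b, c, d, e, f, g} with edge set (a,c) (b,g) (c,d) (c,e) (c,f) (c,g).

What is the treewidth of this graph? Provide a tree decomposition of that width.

Every bag has size at most 2, so the width is 2 − 1 = 1 and tw(G) ≤ 1. Since G has at least one edge (e.g. g–c), it is not an edgeless graph, so tw(G) ≥ 1. Hence tw(G) = 1 exactly.

Treewidth 1.
One such decomposition:
Bags: B1 = {c, g}  B2 = {c, f}  B3 = {c, e}  B4 = {b, g}  B5 = {c, d}  B6 = {a, c}
Tree: B1–B2, B1–B3, B1–B4, B1–B5, B1–B6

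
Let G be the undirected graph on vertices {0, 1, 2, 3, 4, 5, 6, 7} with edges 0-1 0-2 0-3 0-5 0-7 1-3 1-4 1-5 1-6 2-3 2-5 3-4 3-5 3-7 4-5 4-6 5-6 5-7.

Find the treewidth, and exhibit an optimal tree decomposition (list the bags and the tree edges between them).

Every bag has size at most 4, so the width is 4 − 1 = 3 and tw(G) ≤ 3. Conversely, {0, 1, 3, 5} is a clique of size 4, and the vertices of any clique must share a bag in every tree decomposition; so some bag has ≥ 4 vertices and tw(G) ≥ 3. Hence tw(G) = 3 exactly.

Treewidth 3.
One optimal decomposition is:
Bags: B1 = {0, 1, 3, 5}  B2 = {0, 3, 5, 7}  B3 = {1, 3, 4, 5}  B4 = {0, 2, 3, 5}  B5 = {1, 4, 5, 6}
Tree: B1–B2, B1–B3, B2–B4, B3–B5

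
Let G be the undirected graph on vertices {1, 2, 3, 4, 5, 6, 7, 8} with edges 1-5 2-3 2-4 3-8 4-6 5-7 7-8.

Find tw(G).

1

A width-1 tree decomposition is:
Bags: B1 = {4, 6}  B2 = {2, 4}  B3 = {2, 3}  B4 = {3, 8}  B5 = {7, 8}  B6 = {5, 7}  B7 = {1, 5}
Tree: B1–B2, B2–B3, B3–B4, B4–B5, B5–B6, B6–B7
The largest bag has 2 vertices, giving width 1; this decomposition certifies tw(G) ≤ 1. Any graph with an edge has treewidth ≥ 1, and G has the edge 6–4. Therefore the treewidth is 1.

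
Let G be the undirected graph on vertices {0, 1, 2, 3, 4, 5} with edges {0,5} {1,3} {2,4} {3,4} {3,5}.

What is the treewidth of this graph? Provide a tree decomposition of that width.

Every bag has size at most 2, so the width is 2 − 1 = 1 and tw(G) ≤ 1. G has an edge, so its treewidth is at least 1. The upper and lower bounds meet at 1, so that is the treewidth.

Treewidth 1.
Bags: B1 = {1, 3}  B2 = {3, 5}  B3 = {3, 4}  B4 = {2, 4}  B5 = {0, 5}
Tree: B1–B2, B2–B3, B3–B4, B2–B5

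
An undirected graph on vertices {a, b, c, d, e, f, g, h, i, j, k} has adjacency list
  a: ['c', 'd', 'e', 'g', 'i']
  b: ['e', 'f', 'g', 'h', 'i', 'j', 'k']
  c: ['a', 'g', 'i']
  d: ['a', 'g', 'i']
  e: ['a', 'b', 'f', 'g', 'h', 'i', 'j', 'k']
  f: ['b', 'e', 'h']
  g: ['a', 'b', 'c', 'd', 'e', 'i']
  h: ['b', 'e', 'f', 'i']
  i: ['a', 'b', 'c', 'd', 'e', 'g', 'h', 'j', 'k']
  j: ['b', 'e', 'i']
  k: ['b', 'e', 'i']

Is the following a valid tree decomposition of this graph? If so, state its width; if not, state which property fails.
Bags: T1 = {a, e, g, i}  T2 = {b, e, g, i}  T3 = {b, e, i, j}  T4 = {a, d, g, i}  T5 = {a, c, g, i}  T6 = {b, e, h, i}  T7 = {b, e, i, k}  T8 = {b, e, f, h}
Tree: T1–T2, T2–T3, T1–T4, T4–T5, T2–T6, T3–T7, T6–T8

Every vertex of G appears in some bag (union = {a, b, c, d, e, f, g, h, i, j, k}); every edge is covered by a bag; and for each vertex v the set of bags containing v is connected in the bag tree. The decomposition is therefore valid. The largest bag has 4 vertices, so the width is 3.

Yes; width 3.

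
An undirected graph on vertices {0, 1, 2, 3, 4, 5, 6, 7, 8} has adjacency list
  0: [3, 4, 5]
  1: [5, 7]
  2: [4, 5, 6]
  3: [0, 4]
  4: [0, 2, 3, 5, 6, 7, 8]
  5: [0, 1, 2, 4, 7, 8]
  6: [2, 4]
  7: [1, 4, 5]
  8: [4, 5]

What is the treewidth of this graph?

2

A width-2 tree decomposition is:
Bags: B1 = {4, 5, 7}  B2 = {2, 4, 5}  B3 = {0, 4, 5}  B4 = {1, 5, 7}  B5 = {4, 5, 8}  B6 = {0, 3, 4}  B7 = {2, 4, 6}
Tree: B1–B2, B2–B3, B1–B4, B2–B5, B3–B6, B2–B7
The largest bag has 3 vertices, giving width 2; this decomposition certifies tw(G) ≤ 2. Conversely, {1, 5, 7} is a clique of size 3, and the vertices of any clique must share a bag in every tree decomposition; so some bag has ≥ 3 vertices and tw(G) ≥ 2. Hence tw(G) = 2 exactly.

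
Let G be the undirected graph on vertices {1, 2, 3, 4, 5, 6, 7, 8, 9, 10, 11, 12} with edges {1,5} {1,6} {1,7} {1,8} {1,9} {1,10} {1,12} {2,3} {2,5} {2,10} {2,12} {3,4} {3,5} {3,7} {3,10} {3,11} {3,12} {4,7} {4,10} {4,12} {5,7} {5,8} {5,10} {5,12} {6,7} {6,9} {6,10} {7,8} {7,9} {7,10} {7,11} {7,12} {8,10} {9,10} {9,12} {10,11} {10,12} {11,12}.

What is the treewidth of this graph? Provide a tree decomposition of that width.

Treewidth 4.
One such decomposition:
Bags: B1 = {1, 5, 7, 10, 12}  B2 = {3, 5, 7, 10, 12}  B3 = {2, 3, 5, 10, 12}  B4 = {1, 5, 7, 8, 10}  B5 = {3, 4, 7, 10, 12}  B6 = {3, 7, 10, 11, 12}  B7 = {1, 7, 9, 10, 12}  B8 = {1, 6, 7, 9, 10}
Tree: B1–B2, B2–B3, B1–B4, B2–B5, B5–B6, B1–B7, B7–B8

Every bag has size at most 5, so the width is 5 − 1 = 4 and tw(G) ≤ 4. For the lower bound, the 5 vertices {2, 3, 5, 10, 12} are pairwise adjacent, and any tree decomposition puts a clique entirely inside one bag — forcing width ≥ 4. Combining the bounds, tw(G) = 4.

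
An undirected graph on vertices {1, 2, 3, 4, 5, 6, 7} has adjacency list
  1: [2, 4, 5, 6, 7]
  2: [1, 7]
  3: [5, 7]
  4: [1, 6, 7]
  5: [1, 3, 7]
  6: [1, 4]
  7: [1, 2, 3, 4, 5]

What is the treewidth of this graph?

A width-2 tree decomposition is:
Bags: B1 = {1, 4, 7}  B2 = {1, 2, 7}  B3 = {1, 5, 7}  B4 = {1, 4, 6}  B5 = {3, 5, 7}
Tree: B1–B2, B1–B3, B1–B4, B3–B5
Each bag holds 3 vertices, so the decomposition has width 2, which upper-bounds the treewidth. Conversely, {1, 4, 6} is a clique of size 3, and the vertices of any clique must share a bag in every tree decomposition; so some bag has ≥ 3 vertices and tw(G) ≥ 2. Hence tw(G) = 2 exactly.

2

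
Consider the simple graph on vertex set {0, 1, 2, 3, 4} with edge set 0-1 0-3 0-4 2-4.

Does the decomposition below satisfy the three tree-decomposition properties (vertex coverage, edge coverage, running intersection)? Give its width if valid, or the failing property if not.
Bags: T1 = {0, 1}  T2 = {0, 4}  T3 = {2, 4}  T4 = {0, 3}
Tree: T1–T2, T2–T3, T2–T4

Checking the three conditions: (i) the bags cover all of {0, 1, 2, 3, 4}; (ii) for each edge, some bag contains both endpoints; (iii) the bags containing any fixed vertex form a subtree. All hold, so the decomposition is valid with width 2 − 1 = 1.

Yes; width 1.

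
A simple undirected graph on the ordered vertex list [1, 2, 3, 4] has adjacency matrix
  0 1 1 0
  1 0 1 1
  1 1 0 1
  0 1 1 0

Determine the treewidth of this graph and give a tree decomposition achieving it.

Each bag holds 3 vertices, so the decomposition has width 2, which upper-bounds the treewidth. On the other hand G contains the 3-clique {1, 2, 3}. A clique must lie in a single bag of any decomposition, so no decomposition can have width below 2. Therefore the treewidth is 2.

Treewidth 2.
Bags: B1 = {1, 2, 3}  B2 = {2, 3, 4}
Tree: B1–B2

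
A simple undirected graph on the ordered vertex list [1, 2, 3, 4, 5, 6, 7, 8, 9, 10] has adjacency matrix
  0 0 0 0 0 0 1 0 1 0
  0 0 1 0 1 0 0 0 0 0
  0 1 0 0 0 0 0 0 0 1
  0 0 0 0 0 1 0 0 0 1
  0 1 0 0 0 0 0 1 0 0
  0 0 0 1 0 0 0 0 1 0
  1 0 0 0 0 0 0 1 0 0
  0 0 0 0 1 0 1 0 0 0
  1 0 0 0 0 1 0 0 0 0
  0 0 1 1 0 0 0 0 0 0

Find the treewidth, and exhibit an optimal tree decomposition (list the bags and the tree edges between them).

Each bag holds 3 vertices, so the decomposition has width 2, which upper-bounds the treewidth. The edges 7–1–9–6–4–10–3–2–5–8–7 form a cycle, so G is not a tree and its treewidth is at least 2. Hence tw(G) = 2 exactly.

Treewidth 2.
One such decomposition:
Bags: B1 = {1, 7, 9}  B2 = {6, 7, 9}  B3 = {4, 6, 7}  B4 = {4, 7, 10}  B5 = {3, 7, 10}  B6 = {2, 3, 7}  B7 = {2, 5, 7}  B8 = {5, 7, 8}
Tree: B1–B2, B2–B3, B3–B4, B4–B5, B5–B6, B6–B7, B7–B8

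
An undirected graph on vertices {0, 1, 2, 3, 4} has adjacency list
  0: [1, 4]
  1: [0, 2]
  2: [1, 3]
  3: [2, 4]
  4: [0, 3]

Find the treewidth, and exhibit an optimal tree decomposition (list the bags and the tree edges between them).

Each bag holds 3 vertices, so the decomposition has width 2, which upper-bounds the treewidth. Since 4–3–2–1–0–4 is a cycle in G, G is not acyclic. Forests are exactly the graphs of treewidth ≤ 1, so tw(G) ≥ 2. Combining the bounds, tw(G) = 2.

Treewidth 2.
One such decomposition:
Bags: B1 = {2, 3, 4}  B2 = {1, 2, 4}  B3 = {0, 1, 4}
Tree: B1–B2, B2–B3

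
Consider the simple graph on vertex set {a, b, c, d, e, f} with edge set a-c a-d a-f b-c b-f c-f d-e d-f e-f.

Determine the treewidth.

A width-2 tree decomposition is:
Bags: B1 = {a, c, f}  B2 = {a, d, f}  B3 = {d, e, f}  B4 = {b, c, f}
Tree: B1–B2, B2–B3, B1–B4
The largest bag has 3 vertices, giving width 2; this decomposition certifies tw(G) ≤ 2. On the other hand G contains the 3-clique {d, e, f}. A clique must lie in a single bag of any decomposition, so no decomposition can have width below 2. Therefore the treewidth is 2.

2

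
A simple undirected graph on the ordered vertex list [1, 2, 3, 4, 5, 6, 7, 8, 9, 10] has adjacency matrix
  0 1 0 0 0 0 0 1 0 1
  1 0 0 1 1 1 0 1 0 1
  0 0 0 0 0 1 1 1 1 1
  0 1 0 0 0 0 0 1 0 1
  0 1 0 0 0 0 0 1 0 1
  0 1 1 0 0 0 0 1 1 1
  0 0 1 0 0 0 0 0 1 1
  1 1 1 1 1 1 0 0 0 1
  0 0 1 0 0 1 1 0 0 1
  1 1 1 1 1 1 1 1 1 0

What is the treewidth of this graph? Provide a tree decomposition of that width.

Treewidth 3.
One such decomposition:
Bags: B1 = {3, 6, 9, 10}  B2 = {3, 6, 8, 10}  B3 = {2, 6, 8, 10}  B4 = {2, 4, 8, 10}  B5 = {3, 7, 9, 10}  B6 = {2, 5, 8, 10}  B7 = {1, 2, 8, 10}
Tree: B1–B2, B2–B3, B3–B4, B1–B5, B4–B6, B4–B7

The largest bag has 4 vertices, giving width 3; this decomposition certifies tw(G) ≤ 3. Conversely, {1, 2, 8, 10} is a clique of size 4, and the vertices of any clique must share a bag in every tree decomposition; so some bag has ≥ 4 vertices and tw(G) ≥ 3. The upper and lower bounds meet at 3, so that is the treewidth.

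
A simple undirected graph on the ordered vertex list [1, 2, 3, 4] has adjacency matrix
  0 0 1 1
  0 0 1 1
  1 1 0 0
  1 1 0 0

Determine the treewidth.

A width-2 tree decomposition is:
Bags: B1 = {1, 2, 3}  B2 = {1, 2, 4}
Tree: B1–B2
Each bag holds 3 vertices, so the decomposition has width 2, which upper-bounds the treewidth. Since 2–3–1–4–2 is a cycle in G, G is not acyclic. Forests are exactly the graphs of treewidth ≤ 1, so tw(G) ≥ 2. Hence tw(G) = 2 exactly.

2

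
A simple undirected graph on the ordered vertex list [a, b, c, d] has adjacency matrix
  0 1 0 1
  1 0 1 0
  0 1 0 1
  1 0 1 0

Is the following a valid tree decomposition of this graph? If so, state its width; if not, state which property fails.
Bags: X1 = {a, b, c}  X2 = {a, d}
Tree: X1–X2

A tree decomposition must satisfy three properties: every vertex lies in some bag; for every edge, both endpoints lie together in some bag; and for every vertex, the bags containing it form a connected subtree. Here edge (c,d) lies in no bag, so the decomposition is invalid.

No — edge (c,d) lies in no bag.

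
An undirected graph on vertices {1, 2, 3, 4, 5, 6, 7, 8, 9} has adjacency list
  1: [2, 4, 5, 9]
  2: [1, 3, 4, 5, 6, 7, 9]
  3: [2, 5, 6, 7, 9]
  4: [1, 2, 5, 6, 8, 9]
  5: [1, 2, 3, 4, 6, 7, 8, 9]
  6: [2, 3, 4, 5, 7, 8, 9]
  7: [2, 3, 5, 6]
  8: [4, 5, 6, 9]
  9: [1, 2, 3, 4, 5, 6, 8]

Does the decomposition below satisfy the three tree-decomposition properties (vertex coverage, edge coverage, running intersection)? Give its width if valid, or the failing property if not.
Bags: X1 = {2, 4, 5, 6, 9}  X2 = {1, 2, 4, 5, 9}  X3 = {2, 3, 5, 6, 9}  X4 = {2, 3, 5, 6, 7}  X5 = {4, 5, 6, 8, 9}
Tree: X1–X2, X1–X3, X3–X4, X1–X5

Vertex coverage: the bags together contain {1, 2, 3, 4, 5, 6, 7, 8, 9}, the full vertex set. Edge coverage: each edge of G has both endpoints in at least one bag. Running intersection: for every vertex, the bags containing it form a connected subtree. All three properties hold, so this is a valid tree decomposition of width max|bag| − 1 = 4, and hence tw(G) ≤ 4.

Yes; width 4.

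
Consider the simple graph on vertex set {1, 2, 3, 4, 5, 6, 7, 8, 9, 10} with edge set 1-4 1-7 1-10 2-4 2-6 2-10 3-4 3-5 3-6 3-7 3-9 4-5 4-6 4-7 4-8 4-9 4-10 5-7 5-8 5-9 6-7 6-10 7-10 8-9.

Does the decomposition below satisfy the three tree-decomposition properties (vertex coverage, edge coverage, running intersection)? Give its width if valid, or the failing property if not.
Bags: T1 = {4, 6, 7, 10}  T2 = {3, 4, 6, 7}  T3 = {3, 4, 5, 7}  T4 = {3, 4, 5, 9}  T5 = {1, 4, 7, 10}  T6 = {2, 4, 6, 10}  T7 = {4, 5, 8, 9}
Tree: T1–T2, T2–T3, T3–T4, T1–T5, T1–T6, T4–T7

Yes; width 3.

Every vertex of G appears in some bag (union = {1, 2, 3, 4, 5, 6, 7, 8, 9, 10}); every edge is covered by a bag; and for each vertex v the set of bags containing v is connected in the bag tree. The decomposition is therefore valid. The largest bag has 4 vertices, so the width is 3.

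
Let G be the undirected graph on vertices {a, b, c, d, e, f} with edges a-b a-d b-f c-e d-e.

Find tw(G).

1

A width-1 tree decomposition is:
Bags: B1 = {b, f}  B2 = {a, b}  B3 = {a, d}  B4 = {d, e}  B5 = {c, e}
Tree: B1–B2, B2–B3, B3–B4, B4–B5
Every bag has size at most 2, so the width is 2 − 1 = 1 and tw(G) ≤ 1. Any graph with an edge has treewidth ≥ 1, and G has the edge f–b. Hence tw(G) = 1 exactly.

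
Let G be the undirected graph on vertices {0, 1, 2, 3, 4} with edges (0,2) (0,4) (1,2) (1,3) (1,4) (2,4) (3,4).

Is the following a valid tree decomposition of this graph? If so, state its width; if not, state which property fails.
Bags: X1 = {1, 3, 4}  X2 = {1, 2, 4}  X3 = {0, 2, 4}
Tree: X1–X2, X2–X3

Vertex coverage: the bags together contain {0, 1, 2, 3, 4}, the full vertex set. Edge coverage: each edge of G has both endpoints in at least one bag. Running intersection: for every vertex, the bags containing it form a connected subtree. All three properties hold, so this is a valid tree decomposition of width max|bag| − 1 = 2, and hence tw(G) ≤ 2.

Yes; width 2.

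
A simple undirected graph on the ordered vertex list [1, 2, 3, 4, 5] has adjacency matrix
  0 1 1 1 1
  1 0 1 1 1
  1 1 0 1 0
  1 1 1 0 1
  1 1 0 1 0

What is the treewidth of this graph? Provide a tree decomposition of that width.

Treewidth 3.
One optimal decomposition is:
Bags: B1 = {1, 2, 3, 4}  B2 = {1, 2, 4, 5}
Tree: B1–B2

Each bag holds 4 vertices, so the decomposition has width 3, which upper-bounds the treewidth. For the lower bound, the 4 vertices {1, 2, 3, 4} are pairwise adjacent, and any tree decomposition puts a clique entirely inside one bag — forcing width ≥ 3. Therefore the treewidth is 3.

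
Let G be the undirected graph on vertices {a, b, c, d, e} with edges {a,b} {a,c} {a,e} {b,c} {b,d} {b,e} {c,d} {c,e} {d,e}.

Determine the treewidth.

3

A width-3 tree decomposition is:
Bags: B1 = {a, b, c, e}  B2 = {b, c, d, e}
Tree: B1–B2
Every bag has size at most 4, so the width is 4 − 1 = 3 and tw(G) ≤ 3. On the other hand G contains the 4-clique {b, c, d, e}. A clique must lie in a single bag of any decomposition, so no decomposition can have width below 3. Therefore the treewidth is 3.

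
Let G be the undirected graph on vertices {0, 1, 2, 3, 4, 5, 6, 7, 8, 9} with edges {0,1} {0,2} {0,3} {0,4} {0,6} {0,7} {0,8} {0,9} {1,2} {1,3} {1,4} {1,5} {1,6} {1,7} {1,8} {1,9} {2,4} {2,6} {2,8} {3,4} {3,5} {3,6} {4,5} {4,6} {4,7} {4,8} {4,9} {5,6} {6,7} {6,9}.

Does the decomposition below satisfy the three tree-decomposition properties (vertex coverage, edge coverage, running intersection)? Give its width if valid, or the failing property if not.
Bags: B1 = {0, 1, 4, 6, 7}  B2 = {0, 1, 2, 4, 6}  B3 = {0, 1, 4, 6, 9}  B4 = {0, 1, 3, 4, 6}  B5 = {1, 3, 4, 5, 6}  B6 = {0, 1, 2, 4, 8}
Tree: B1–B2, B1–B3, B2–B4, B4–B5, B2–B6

Every vertex of G appears in some bag (union = {0, 1, 2, 3, 4, 5, 6, 7, 8, 9}); every edge is covered by a bag; and for each vertex v the set of bags containing v is connected in the bag tree. The decomposition is therefore valid. The largest bag has 5 vertices, so the width is 4.

Yes; width 4.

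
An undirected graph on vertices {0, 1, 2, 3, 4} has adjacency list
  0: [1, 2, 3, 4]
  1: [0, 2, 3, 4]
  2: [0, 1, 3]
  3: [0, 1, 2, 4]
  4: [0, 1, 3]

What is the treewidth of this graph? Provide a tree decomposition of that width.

The largest bag has 4 vertices, giving width 3; this decomposition certifies tw(G) ≤ 3. On the other hand G contains the 4-clique {0, 1, 2, 3}. A clique must lie in a single bag of any decomposition, so no decomposition can have width below 3. The upper and lower bounds meet at 3, so that is the treewidth.

Treewidth 3.
Bags: B1 = {0, 1, 3, 4}  B2 = {0, 1, 2, 3}
Tree: B1–B2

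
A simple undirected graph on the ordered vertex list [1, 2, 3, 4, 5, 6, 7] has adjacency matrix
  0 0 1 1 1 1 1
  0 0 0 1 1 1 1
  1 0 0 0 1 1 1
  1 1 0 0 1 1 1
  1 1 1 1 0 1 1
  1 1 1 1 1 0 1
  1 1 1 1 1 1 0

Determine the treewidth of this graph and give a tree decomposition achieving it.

Each bag holds 5 vertices, so the decomposition has width 4, which upper-bounds the treewidth. For the lower bound, the 5 vertices {1, 3, 5, 6, 7} are pairwise adjacent, and any tree decomposition puts a clique entirely inside one bag — forcing width ≥ 4. Therefore the treewidth is 4.

Treewidth 4.
One optimal decomposition is:
Bags: B1 = {1, 4, 5, 6, 7}  B2 = {2, 4, 5, 6, 7}  B3 = {1, 3, 5, 6, 7}
Tree: B1–B2, B1–B3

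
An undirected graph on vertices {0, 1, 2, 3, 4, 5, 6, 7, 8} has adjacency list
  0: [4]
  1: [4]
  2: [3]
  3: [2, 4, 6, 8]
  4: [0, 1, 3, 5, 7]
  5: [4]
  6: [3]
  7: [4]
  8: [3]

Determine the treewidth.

1

A width-1 tree decomposition is:
Bags: B1 = {2, 3}  B2 = {3, 4}  B3 = {0, 4}  B4 = {1, 4}  B5 = {3, 8}  B6 = {3, 6}  B7 = {4, 7}  B8 = {4, 5}
Tree: B1–B2, B2–B3, B3–B4, B1–B5, B5–B6, B4–B7, B3–B8
Each bag holds 2 vertices, so the decomposition has width 1, which upper-bounds the treewidth. G has an edge, so its treewidth is at least 1. The upper and lower bounds meet at 1, so that is the treewidth.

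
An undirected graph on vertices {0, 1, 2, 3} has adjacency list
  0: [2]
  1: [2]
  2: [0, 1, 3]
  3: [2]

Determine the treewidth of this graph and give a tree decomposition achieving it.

Every bag has size at most 2, so the width is 2 − 1 = 1 and tw(G) ≤ 1. Any graph with an edge has treewidth ≥ 1, and G has the edge 2–0. Therefore the treewidth is 1.

Treewidth 1.
Bags: B1 = {0, 2}  B2 = {2, 3}  B3 = {1, 2}
Tree: B1–B2, B1–B3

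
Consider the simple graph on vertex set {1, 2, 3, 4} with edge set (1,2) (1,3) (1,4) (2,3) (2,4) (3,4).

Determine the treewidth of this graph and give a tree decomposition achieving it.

Treewidth 3.
One optimal decomposition is:
Bags: B1 = {1, 2, 3, 4}
Tree: (single bag)

With just one bag of size 4, the width is 4 − 1 = 3, so tw(G) ≤ 3. On the other hand G contains the 4-clique {1, 2, 3, 4}. A clique must lie in a single bag of any decomposition, so no decomposition can have width below 3. Combining the bounds, tw(G) = 3.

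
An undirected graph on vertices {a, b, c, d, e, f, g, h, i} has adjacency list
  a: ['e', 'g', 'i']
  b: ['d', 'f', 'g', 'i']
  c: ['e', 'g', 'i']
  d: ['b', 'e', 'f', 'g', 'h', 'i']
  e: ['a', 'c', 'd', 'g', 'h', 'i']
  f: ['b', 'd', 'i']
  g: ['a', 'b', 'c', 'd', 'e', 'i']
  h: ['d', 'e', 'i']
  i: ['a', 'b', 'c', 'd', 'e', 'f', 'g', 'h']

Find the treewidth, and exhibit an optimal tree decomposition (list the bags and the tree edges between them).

Treewidth 3.
One such decomposition:
Bags: B1 = {d, e, g, i}  B2 = {b, d, g, i}  B3 = {c, e, g, i}  B4 = {d, e, h, i}  B5 = {b, d, f, i}  B6 = {a, e, g, i}
Tree: B1–B2, B1–B3, B1–B4, B2–B5, B3–B6

The largest bag has 4 vertices, giving width 3; this decomposition certifies tw(G) ≤ 3. On the other hand G contains the 4-clique {d, e, g, i}. A clique must lie in a single bag of any decomposition, so no decomposition can have width below 3. Hence tw(G) = 3 exactly.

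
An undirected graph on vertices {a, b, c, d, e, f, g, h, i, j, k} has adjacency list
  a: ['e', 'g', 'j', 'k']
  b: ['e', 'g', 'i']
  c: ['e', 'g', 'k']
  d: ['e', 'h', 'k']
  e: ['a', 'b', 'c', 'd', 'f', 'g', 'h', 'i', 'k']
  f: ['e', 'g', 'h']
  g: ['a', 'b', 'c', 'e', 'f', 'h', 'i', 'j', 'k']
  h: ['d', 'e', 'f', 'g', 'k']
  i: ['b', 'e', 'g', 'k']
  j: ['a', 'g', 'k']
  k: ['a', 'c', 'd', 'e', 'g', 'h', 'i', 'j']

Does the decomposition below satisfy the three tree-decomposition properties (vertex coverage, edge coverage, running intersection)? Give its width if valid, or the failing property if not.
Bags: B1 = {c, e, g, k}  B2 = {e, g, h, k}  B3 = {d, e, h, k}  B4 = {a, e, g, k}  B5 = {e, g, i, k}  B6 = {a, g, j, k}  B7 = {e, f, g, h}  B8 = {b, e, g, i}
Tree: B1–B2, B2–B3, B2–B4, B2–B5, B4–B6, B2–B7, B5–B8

Vertex coverage: the bags together contain {a, b, c, d, e, f, g, h, i, j, k}, the full vertex set. Edge coverage: each edge of G has both endpoints in at least one bag. Running intersection: for every vertex, the bags containing it form a connected subtree. All three properties hold, so this is a valid tree decomposition of width max|bag| − 1 = 3, and hence tw(G) ≤ 3.

Yes; width 3.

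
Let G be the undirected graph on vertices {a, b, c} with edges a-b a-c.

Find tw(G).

1

A width-1 tree decomposition is:
Bags: B1 = {a, c}  B2 = {a, b}
Tree: B1–B2
Every bag has size at most 2, so the width is 2 − 1 = 1 and tw(G) ≤ 1. G has an edge, so its treewidth is at least 1. The upper and lower bounds meet at 1, so that is the treewidth.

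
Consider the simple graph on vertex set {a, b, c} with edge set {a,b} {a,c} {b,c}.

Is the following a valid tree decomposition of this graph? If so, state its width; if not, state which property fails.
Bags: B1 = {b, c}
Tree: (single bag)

No — vertex a appears in no bag.

A tree decomposition must satisfy three properties: every vertex lies in some bag; for every edge, both endpoints lie together in some bag; and for every vertex, the bags containing it form a connected subtree. Here vertex a appears in no bag, so the decomposition is invalid.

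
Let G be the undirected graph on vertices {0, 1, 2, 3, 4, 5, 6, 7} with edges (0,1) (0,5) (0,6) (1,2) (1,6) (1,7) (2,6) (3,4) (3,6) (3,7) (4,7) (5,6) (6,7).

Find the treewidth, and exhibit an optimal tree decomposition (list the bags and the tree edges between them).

Treewidth 2.
Bags: B1 = {3, 6, 7}  B2 = {1, 6, 7}  B3 = {0, 1, 6}  B4 = {1, 2, 6}  B5 = {0, 5, 6}  B6 = {3, 4, 7}
Tree: B1–B2, B2–B3, B3–B4, B3–B5, B1–B6

The largest bag has 3 vertices, giving width 2; this decomposition certifies tw(G) ≤ 2. For the lower bound, the 3 vertices {3, 4, 7} are pairwise adjacent, and any tree decomposition puts a clique entirely inside one bag — forcing width ≥ 2. The upper and lower bounds meet at 2, so that is the treewidth.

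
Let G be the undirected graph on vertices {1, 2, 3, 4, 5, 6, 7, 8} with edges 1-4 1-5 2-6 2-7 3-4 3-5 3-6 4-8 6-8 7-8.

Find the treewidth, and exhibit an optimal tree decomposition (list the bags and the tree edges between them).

Treewidth 2.
One optimal decomposition is:
Bags: B1 = {2, 6, 7}  B2 = {6, 7, 8}  B3 = {3, 6, 8}  B4 = {3, 4, 8}  B5 = {3, 4, 5}  B6 = {1, 4, 5}
Tree: B1–B2, B2–B3, B3–B4, B4–B5, B5–B6

Each bag holds 3 vertices, so the decomposition has width 2, which upper-bounds the treewidth. For the lower bound, G contains the cycle 2–7–8–6–2, so G is not a forest; only forests have treewidth ≤ 1, hence tw(G) ≥ 2. Therefore the treewidth is 2.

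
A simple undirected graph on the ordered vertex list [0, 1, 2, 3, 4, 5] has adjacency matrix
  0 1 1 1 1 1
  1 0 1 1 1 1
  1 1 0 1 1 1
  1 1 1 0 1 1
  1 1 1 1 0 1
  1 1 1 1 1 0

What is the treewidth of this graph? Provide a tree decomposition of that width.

Treewidth 5.
One optimal decomposition is:
Bags: B1 = {0, 1, 2, 3, 4, 5}
Tree: (single bag)

A single bag containing all 6 vertices is trivially a valid decomposition of width 5. Conversely, {0, 1, 2, 3, 4, 5} is a clique of size 6, and the vertices of any clique must share a bag in every tree decomposition; so some bag has ≥ 6 vertices and tw(G) ≥ 5. The upper and lower bounds meet at 5, so that is the treewidth.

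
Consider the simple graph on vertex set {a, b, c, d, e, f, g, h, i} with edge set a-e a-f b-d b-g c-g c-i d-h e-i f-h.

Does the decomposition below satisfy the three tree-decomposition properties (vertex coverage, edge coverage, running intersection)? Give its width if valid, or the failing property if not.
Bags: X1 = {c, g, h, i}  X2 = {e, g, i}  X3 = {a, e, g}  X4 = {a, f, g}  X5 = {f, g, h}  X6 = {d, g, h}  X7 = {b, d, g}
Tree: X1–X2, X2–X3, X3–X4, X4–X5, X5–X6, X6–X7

No — bags containing vertex h are not connected in the tree.

A tree decomposition must satisfy three properties: every vertex lies in some bag; for every edge, both endpoints lie together in some bag; and for every vertex, the bags containing it form a connected subtree. Here bags containing vertex h are not connected in the tree, so the decomposition is invalid.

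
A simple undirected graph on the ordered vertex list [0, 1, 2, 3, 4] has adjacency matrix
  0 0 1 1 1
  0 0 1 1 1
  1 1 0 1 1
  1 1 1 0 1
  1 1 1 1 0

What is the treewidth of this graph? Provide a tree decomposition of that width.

The largest bag has 4 vertices, giving width 3; this decomposition certifies tw(G) ≤ 3. On the other hand G contains the 4-clique {0, 2, 3, 4}. A clique must lie in a single bag of any decomposition, so no decomposition can have width below 3. Hence tw(G) = 3 exactly.

Treewidth 3.
One optimal decomposition is:
Bags: B1 = {0, 2, 3, 4}  B2 = {1, 2, 3, 4}
Tree: B1–B2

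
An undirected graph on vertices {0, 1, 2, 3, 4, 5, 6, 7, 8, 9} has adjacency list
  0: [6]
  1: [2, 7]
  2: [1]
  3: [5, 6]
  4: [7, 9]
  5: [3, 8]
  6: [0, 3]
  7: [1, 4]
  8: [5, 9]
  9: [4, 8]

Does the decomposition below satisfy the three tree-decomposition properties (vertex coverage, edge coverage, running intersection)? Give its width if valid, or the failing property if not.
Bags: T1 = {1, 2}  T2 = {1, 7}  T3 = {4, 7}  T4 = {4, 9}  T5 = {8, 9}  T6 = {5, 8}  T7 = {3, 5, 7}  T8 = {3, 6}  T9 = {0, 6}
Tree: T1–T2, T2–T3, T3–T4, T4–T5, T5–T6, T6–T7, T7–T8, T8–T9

A tree decomposition must satisfy three properties: every vertex lies in some bag; for every edge, both endpoints lie together in some bag; and for every vertex, the bags containing it form a connected subtree. Here bags containing vertex 7 are not connected in the tree, so the decomposition is invalid.

No — bags containing vertex 7 are not connected in the tree.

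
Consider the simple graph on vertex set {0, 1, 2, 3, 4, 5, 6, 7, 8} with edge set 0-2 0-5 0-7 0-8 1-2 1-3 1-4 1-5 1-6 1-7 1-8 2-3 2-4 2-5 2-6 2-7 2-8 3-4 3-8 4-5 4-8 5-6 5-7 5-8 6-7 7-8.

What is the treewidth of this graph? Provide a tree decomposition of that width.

Treewidth 4.
One such decomposition:
Bags: B1 = {0, 2, 5, 7, 8}  B2 = {1, 2, 5, 7, 8}  B3 = {1, 2, 5, 6, 7}  B4 = {1, 2, 4, 5, 8}  B5 = {1, 2, 3, 4, 8}
Tree: B1–B2, B2–B3, B2–B4, B4–B5

The largest bag has 5 vertices, giving width 4; this decomposition certifies tw(G) ≤ 4. On the other hand G contains the 5-clique {0, 2, 5, 7, 8}. A clique must lie in a single bag of any decomposition, so no decomposition can have width below 4. Hence tw(G) = 4 exactly.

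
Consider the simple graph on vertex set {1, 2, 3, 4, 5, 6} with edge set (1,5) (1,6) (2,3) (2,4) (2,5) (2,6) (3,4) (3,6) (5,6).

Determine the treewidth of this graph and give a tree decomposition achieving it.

Treewidth 2.
Bags: B1 = {2, 3, 4}  B2 = {2, 3, 6}  B3 = {2, 5, 6}  B4 = {1, 5, 6}
Tree: B1–B2, B2–B3, B3–B4

The largest bag has 3 vertices, giving width 2; this decomposition certifies tw(G) ≤ 2. Conversely, {1, 5, 6} is a clique of size 3, and the vertices of any clique must share a bag in every tree decomposition; so some bag has ≥ 3 vertices and tw(G) ≥ 2. Hence tw(G) = 2 exactly.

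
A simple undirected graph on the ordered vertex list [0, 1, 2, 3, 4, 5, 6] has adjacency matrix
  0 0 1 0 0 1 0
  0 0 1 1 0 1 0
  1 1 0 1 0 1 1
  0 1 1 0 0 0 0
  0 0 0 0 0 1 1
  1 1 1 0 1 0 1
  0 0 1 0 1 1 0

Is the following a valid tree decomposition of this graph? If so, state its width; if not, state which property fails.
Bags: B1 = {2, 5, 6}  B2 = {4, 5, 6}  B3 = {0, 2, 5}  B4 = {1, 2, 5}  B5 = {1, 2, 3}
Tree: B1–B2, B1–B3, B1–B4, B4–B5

Checking the three conditions: (i) the bags cover all of {0, 1, 2, 3, 4, 5, 6}; (ii) for each edge, some bag contains both endpoints; (iii) the bags containing any fixed vertex form a subtree. All hold, so the decomposition is valid with width 3 − 1 = 2.

Yes; width 2.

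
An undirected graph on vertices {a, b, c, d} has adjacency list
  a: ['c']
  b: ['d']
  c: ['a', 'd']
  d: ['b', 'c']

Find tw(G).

1

A width-1 tree decomposition is:
Bags: B1 = {a, c}  B2 = {c, d}  B3 = {b, d}
Tree: B1–B2, B2–B3
Each bag holds 2 vertices, so the decomposition has width 1, which upper-bounds the treewidth. G has an edge, so its treewidth is at least 1. The upper and lower bounds meet at 1, so that is the treewidth.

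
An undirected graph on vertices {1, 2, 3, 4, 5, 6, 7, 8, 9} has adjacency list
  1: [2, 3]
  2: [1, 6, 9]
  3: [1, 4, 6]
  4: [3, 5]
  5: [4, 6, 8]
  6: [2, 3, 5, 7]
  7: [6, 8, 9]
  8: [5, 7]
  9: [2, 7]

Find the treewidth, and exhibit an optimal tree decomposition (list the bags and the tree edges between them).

Each bag holds 4 vertices, so the decomposition has width 3, which upper-bounds the treewidth. For the lower bound: the 4 vertex sets {4,5,8}, {3}, {6}, {1,2,7,9} are disjoint, each induces a connected subgraph, and every pair is joined by at least one edge of G. Contracting each set to a single vertex therefore yields K_{4} as a minor, and since treewidth is minor-monotone, tw(G) ≥ tw(K_{4}) = 3. The upper and lower bounds meet at 3, so that is the treewidth.

Treewidth 3.
One such decomposition:
Bags: B1 = {3, 4, 5, 8}  B2 = {3, 5, 6, 8}  B3 = {3, 6, 7, 8}  B4 = {1, 3, 6, 7}  B5 = {1, 2, 6, 7}  B6 = {1, 2, 7, 9}
Tree: B1–B2, B2–B3, B3–B4, B4–B5, B5–B6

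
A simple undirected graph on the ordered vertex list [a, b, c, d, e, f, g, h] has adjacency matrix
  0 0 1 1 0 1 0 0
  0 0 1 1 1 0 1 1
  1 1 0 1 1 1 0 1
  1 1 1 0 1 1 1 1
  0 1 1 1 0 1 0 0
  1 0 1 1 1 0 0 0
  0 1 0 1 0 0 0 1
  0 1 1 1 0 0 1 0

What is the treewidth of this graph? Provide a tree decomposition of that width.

Treewidth 3.
Bags: B1 = {a, c, d, f}  B2 = {c, d, e, f}  B3 = {b, c, d, e}  B4 = {b, c, d, h}  B5 = {b, d, g, h}
Tree: B1–B2, B2–B3, B3–B4, B4–B5

The largest bag has 4 vertices, giving width 3; this decomposition certifies tw(G) ≤ 3. On the other hand G contains the 4-clique {b, d, g, h}. A clique must lie in a single bag of any decomposition, so no decomposition can have width below 3. Combining the bounds, tw(G) = 3.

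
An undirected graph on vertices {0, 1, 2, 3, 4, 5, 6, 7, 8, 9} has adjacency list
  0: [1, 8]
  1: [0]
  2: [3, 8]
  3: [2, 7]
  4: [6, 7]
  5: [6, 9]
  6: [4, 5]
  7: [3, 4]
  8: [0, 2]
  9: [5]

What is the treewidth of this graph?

A width-1 tree decomposition is:
Bags: B1 = {5, 9}  B2 = {5, 6}  B3 = {4, 6}  B4 = {4, 7}  B5 = {3, 7}  B6 = {2, 3}  B7 = {2, 8}  B8 = {0, 8}  B9 = {0, 1}
Tree: B1–B2, B2–B3, B3–B4, B4–B5, B5–B6, B6–B7, B7–B8, B8–B9
Each bag holds 2 vertices, so the decomposition has width 1, which upper-bounds the treewidth. G has an edge, so its treewidth is at least 1. Combining the bounds, tw(G) = 1.

1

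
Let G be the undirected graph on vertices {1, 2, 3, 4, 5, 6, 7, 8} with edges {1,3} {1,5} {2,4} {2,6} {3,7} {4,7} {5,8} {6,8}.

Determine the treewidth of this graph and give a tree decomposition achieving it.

Every bag has size at most 3, so the width is 3 − 1 = 2 and tw(G) ≤ 2. The edges 1–3–7–4–2–6–8–5–1 form a cycle, so G is not a tree and its treewidth is at least 2. Hence tw(G) = 2 exactly.

Treewidth 2.
Bags: B1 = {1, 3, 7}  B2 = {1, 4, 7}  B3 = {1, 2, 4}  B4 = {1, 2, 6}  B5 = {1, 6, 8}  B6 = {1, 5, 8}
Tree: B1–B2, B2–B3, B3–B4, B4–B5, B5–B6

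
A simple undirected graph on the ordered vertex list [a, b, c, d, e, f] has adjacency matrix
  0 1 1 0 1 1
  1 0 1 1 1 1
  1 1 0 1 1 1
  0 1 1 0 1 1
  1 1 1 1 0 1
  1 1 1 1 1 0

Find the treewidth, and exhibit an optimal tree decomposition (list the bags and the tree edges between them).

Each bag holds 5 vertices, so the decomposition has width 4, which upper-bounds the treewidth. Conversely, {b, c, d, e, f} is a clique of size 5, and the vertices of any clique must share a bag in every tree decomposition; so some bag has ≥ 5 vertices and tw(G) ≥ 4. Therefore the treewidth is 4.

Treewidth 4.
One optimal decomposition is:
Bags: B1 = {a, b, c, e, f}  B2 = {b, c, d, e, f}
Tree: B1–B2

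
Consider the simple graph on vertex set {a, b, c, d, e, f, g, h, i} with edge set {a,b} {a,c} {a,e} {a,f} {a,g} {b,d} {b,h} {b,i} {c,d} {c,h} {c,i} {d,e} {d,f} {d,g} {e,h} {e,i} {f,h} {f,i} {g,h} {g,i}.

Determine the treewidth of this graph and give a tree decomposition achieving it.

Each bag holds 5 vertices, so the decomposition has width 4, which upper-bounds the treewidth. For the lower bound: the 5 vertex sets {b,i}, {a,f}, {c,h}, {d}, {g} are disjoint, each induces a connected subgraph, and every pair is joined by at least one edge of G. Contracting each set to a single vertex therefore yields K_{5} as a minor, and since treewidth is minor-monotone, tw(G) ≥ tw(K_{5}) = 4. Hence tw(G) = 4 exactly.

Treewidth 4.
One such decomposition:
Bags: B1 = {a, b, d, h, i}  B2 = {a, d, f, h, i}  B3 = {a, c, d, h, i}  B4 = {a, d, g, h, i}  B5 = {a, d, e, h, i}
Tree: B1–B2, B2–B3, B3–B4, B4–B5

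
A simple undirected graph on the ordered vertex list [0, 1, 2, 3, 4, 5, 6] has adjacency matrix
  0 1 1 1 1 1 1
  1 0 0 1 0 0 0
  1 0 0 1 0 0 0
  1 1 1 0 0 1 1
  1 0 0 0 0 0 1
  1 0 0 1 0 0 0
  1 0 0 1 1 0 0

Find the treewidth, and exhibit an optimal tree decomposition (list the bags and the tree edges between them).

The largest bag has 3 vertices, giving width 2; this decomposition certifies tw(G) ≤ 2. On the other hand G contains the 3-clique {0, 1, 3}. A clique must lie in a single bag of any decomposition, so no decomposition can have width below 2. Hence tw(G) = 2 exactly.

Treewidth 2.
One optimal decomposition is:
Bags: B1 = {0, 1, 3}  B2 = {0, 3, 5}  B3 = {0, 3, 6}  B4 = {0, 2, 3}  B5 = {0, 4, 6}
Tree: B1–B2, B2–B3, B1–B4, B3–B5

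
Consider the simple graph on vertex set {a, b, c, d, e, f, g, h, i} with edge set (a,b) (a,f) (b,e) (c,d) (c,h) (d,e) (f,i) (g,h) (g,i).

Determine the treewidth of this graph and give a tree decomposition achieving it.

Treewidth 2.
One optimal decomposition is:
Bags: B1 = {a, f, i}  B2 = {a, g, i}  B3 = {a, g, h}  B4 = {a, c, h}  B5 = {a, c, d}  B6 = {a, d, e}  B7 = {a, b, e}
Tree: B1–B2, B2–B3, B3–B4, B4–B5, B5–B6, B6–B7

Each bag holds 3 vertices, so the decomposition has width 2, which upper-bounds the treewidth. The edges a–f–i–g–h–c–d–e–b–a form a cycle, so G is not a tree and its treewidth is at least 2. Hence tw(G) = 2 exactly.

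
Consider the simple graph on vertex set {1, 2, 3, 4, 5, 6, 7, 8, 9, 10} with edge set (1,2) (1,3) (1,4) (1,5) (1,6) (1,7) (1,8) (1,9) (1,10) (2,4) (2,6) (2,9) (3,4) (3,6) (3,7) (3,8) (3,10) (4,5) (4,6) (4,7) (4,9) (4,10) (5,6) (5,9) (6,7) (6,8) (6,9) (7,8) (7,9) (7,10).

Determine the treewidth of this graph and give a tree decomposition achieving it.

Each bag holds 5 vertices, so the decomposition has width 4, which upper-bounds the treewidth. For the lower bound, the 5 vertices {1, 3, 6, 7, 8} are pairwise adjacent, and any tree decomposition puts a clique entirely inside one bag — forcing width ≥ 4. Therefore the treewidth is 4.

Treewidth 4.
One optimal decomposition is:
Bags: B1 = {1, 2, 4, 6, 9}  B2 = {1, 4, 6, 7, 9}  B3 = {1, 3, 4, 6, 7}  B4 = {1, 3, 6, 7, 8}  B5 = {1, 3, 4, 7, 10}  B6 = {1, 4, 5, 6, 9}
Tree: B1–B2, B2–B3, B3–B4, B3–B5, B2–B6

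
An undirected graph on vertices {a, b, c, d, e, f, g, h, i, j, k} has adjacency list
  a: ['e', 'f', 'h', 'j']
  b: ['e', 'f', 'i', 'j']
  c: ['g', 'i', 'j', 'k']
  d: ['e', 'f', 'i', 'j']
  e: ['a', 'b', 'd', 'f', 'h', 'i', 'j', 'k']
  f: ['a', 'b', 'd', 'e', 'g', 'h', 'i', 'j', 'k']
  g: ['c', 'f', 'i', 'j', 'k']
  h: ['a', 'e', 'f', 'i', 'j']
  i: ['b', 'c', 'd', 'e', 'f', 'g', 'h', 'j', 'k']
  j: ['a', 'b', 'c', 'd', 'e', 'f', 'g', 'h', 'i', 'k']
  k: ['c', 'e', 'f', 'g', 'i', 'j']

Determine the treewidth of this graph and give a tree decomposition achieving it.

Every bag has size at most 5, so the width is 5 − 1 = 4 and tw(G) ≤ 4. On the other hand G contains the 5-clique {c, g, i, j, k}. A clique must lie in a single bag of any decomposition, so no decomposition can have width below 4. Hence tw(G) = 4 exactly.

Treewidth 4.
One such decomposition:
Bags: B1 = {e, f, i, j, k}  B2 = {f, g, i, j, k}  B3 = {d, e, f, i, j}  B4 = {e, f, h, i, j}  B5 = {a, e, f, h, j}  B6 = {b, e, f, i, j}  B7 = {c, g, i, j, k}
Tree: B1–B2, B1–B3, B3–B4, B4–B5, B1–B6, B2–B7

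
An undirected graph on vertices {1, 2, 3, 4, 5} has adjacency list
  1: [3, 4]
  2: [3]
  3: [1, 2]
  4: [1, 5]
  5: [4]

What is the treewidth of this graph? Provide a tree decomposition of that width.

Every bag has size at most 2, so the width is 2 − 1 = 1 and tw(G) ≤ 1. Any graph with an edge has treewidth ≥ 1, and G has the edge 2–3. Hence tw(G) = 1 exactly.

Treewidth 1.
One such decomposition:
Bags: B1 = {2, 3}  B2 = {1, 3}  B3 = {1, 4}  B4 = {4, 5}
Tree: B1–B2, B2–B3, B3–B4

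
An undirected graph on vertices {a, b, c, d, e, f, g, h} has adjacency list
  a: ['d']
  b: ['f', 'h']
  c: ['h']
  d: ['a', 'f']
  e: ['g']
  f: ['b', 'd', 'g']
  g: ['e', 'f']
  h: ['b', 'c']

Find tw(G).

1

A width-1 tree decomposition is:
Bags: B1 = {f, g}  B2 = {d, f}  B3 = {a, d}  B4 = {b, f}  B5 = {b, h}  B6 = {e, g}  B7 = {c, h}
Tree: B1–B2, B2–B3, B2–B4, B4–B5, B1–B6, B5–B7
Each bag holds 2 vertices, so the decomposition has width 1, which upper-bounds the treewidth. G has an edge, so its treewidth is at least 1. Therefore the treewidth is 1.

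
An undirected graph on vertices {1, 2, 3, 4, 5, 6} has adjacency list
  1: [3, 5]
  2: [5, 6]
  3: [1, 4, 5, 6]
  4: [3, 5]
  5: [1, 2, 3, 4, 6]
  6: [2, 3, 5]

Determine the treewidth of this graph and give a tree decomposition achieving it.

The largest bag has 3 vertices, giving width 2; this decomposition certifies tw(G) ≤ 2. On the other hand G contains the 3-clique {2, 5, 6}. A clique must lie in a single bag of any decomposition, so no decomposition can have width below 2. Hence tw(G) = 2 exactly.

Treewidth 2.
One such decomposition:
Bags: B1 = {3, 5, 6}  B2 = {1, 3, 5}  B3 = {3, 4, 5}  B4 = {2, 5, 6}
Tree: B1–B2, B2–B3, B1–B4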